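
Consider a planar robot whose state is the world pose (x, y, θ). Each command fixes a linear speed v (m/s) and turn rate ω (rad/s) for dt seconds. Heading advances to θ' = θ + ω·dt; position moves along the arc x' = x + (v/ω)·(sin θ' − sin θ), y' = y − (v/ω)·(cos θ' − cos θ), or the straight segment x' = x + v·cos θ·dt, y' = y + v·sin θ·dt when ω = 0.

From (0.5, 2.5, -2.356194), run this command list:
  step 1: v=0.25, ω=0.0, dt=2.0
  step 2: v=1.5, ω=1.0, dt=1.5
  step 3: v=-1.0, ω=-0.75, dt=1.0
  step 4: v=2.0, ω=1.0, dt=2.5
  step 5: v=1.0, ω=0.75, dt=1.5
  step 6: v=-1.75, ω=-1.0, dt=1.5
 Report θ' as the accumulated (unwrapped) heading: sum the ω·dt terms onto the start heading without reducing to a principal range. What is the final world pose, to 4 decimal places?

(2.7593, -1.1649, 0.5188)

step 1: θ'=-2.3562 (straight) → pose (0.1464, 2.1464, -2.3562)
step 2: θ'=-0.8562 (R=1.5000) → pose (0.0741, 0.1028, -0.8562)
step 3: θ'=-1.6062 (R=1.3333) → pose (-0.2513, 1.0238, -1.6062)
step 4: θ'=0.8938 (R=2.0000) → pose (3.3064, -0.2999, 0.8938)
step 5: θ'=2.0188 (R=1.3333) → pose (3.4689, 1.1129, 2.0188)
step 6: θ'=0.5188 (R=1.7500) → pose (2.7593, -1.1649, 0.5188)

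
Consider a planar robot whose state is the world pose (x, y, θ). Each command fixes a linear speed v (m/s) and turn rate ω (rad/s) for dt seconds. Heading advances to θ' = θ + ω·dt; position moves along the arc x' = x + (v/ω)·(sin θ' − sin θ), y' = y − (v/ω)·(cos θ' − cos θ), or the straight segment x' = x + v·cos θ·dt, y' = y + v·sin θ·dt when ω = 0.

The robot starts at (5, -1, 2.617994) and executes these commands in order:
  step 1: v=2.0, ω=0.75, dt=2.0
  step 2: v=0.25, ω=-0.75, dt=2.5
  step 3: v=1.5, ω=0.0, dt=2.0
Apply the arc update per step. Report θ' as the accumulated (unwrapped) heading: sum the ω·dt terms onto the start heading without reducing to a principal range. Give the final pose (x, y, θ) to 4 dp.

(-0.9477, 0.5104, 2.2430)

step 1: θ'=4.1180 (R=2.6667) → pose (1.4574, -1.8160, 4.1180)
step 2: θ'=2.2430 (R=-0.3333) → pose (0.9204, -1.8369, 2.2430)
step 3: θ'=2.2430 (straight) → pose (-0.9477, 0.5104, 2.2430)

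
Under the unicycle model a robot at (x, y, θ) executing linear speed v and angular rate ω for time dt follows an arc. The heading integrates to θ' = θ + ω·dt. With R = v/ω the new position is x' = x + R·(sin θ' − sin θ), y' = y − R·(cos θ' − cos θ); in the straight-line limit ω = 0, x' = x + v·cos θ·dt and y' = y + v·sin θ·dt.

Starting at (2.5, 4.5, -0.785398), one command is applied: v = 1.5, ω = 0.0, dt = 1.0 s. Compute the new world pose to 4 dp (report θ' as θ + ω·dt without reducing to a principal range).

(3.5607, 3.4393, -0.7854)

θ' = -0.7854 + 0.0·1.0 = -0.7854
ω = 0 → straight: x' = 2.5 + 1.5·cos(-0.7854)·1.0 = 3.5607
y' = 4.5 + 1.5·sin(-0.7854)·1.0 = 3.4393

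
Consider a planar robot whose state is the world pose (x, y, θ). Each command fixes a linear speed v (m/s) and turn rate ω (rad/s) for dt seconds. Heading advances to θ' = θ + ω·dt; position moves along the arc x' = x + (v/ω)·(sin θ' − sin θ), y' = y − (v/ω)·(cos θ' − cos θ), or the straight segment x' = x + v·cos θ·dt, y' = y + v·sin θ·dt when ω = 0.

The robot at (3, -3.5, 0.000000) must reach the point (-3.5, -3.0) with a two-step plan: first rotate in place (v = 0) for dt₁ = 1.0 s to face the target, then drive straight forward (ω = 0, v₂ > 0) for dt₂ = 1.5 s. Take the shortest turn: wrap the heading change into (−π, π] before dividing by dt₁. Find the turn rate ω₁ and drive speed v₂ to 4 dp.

heading to target = atan2(-3−-3.5, -3.5−3) = 3.0648
Δθ = wrap(3.0648 − 0.0000) = 3.0648; ω₁ = Δθ/dt₁ = 3.0648
distance = √((-3.5−3)² + (-3−-3.5)²) = 6.5192; v₂ = distance/dt₂ = 4.3461

ω₁ = 3.0648, v₂ = 4.3461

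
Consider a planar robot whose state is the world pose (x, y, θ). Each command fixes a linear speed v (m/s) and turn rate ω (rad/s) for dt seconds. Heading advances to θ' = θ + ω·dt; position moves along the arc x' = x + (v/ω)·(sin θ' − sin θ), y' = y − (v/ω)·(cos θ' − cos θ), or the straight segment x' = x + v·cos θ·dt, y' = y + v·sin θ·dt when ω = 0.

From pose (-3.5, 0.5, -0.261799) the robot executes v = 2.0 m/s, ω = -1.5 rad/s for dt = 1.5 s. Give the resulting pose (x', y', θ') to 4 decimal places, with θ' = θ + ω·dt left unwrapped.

θ' = -0.2618 + -1.5·1.5 = -2.5118
R = v/ω = 2.0/-1.5 = -1.3333
x' = -3.5 + -1.3333·(sin -2.5118 − sin -0.2618) = -3.0598
y' = 0.5 − -1.3333·(cos -2.5118 − cos -0.2618) = -1.8654

(-3.0598, -1.8654, -2.5118)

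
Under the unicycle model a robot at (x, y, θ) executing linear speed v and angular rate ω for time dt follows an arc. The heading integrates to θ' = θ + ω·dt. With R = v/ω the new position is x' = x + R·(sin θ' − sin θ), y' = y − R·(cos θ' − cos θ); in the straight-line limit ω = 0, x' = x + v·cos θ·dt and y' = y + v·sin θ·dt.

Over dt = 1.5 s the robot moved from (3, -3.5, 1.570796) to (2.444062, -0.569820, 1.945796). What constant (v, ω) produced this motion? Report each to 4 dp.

Δθ = 1.945796 − 1.570796 = 0.375000
ω = Δθ/dt = 0.375000/1.5 = 0.2500
R = −Δy/(cos θ' − cos θ) = 8.0000
v = R·ω = 8.0000·0.2500 = 2.0000

v = 2.0000, ω = 0.2500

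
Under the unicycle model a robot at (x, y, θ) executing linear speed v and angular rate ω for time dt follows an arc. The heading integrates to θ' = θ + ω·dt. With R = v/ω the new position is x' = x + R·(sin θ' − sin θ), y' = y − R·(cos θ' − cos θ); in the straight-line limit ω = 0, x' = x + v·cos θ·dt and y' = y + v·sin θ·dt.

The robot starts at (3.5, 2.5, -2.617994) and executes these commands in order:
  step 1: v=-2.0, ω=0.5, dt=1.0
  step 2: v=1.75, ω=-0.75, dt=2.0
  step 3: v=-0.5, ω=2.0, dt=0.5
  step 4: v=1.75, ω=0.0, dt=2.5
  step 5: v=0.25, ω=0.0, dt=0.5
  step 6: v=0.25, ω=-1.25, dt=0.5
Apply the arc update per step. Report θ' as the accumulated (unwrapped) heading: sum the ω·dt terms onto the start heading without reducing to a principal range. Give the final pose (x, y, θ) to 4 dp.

(-1.9244, 0.7533, -3.2430)

step 1: θ'=-2.1180 (R=-4.0000) → pose (4.9159, 3.8829, -2.1180)
step 2: θ'=-3.6180 (R=-2.3333) → pose (1.8533, 3.0234, -3.6180)
step 3: θ'=-2.6180 (R=-0.2500) → pose (2.0929, 3.0291, -2.6180)
step 4: θ'=-2.6180 (straight) → pose (-1.6959, 0.8416, -2.6180)
step 5: θ'=-2.6180 (straight) → pose (-1.8042, 0.7791, -2.6180)
step 6: θ'=-3.2430 (R=-0.2000) → pose (-1.9244, 0.7533, -3.2430)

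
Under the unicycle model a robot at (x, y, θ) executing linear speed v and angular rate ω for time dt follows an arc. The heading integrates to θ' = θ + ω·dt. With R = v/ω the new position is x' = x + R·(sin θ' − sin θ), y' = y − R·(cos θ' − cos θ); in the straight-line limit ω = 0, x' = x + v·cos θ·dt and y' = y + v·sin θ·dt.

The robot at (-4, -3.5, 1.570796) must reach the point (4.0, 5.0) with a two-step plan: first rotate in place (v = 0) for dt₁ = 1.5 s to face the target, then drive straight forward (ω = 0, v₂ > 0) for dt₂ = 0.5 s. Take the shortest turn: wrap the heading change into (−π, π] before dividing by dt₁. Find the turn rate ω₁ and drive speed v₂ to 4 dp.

ω₁ = -0.5034, v₂ = 23.3452

heading to target = atan2(5−-3.5, 4−-4) = 0.8157
Δθ = wrap(0.8157 − 1.5708) = -0.7551; ω₁ = Δθ/dt₁ = -0.5034
distance = √((4−-4)² + (5−-3.5)²) = 11.6726; v₂ = distance/dt₂ = 23.3452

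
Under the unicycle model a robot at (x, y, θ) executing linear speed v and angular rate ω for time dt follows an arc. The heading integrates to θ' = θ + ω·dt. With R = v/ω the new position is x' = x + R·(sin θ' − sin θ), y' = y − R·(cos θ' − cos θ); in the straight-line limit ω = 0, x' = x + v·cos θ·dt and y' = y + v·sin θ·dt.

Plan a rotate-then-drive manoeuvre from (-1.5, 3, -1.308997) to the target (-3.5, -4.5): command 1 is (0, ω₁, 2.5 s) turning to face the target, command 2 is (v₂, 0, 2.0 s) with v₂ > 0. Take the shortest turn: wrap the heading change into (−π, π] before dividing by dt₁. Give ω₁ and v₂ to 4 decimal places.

ω₁ = -0.2090, v₂ = 3.8810

heading to target = atan2(-4.5−3, -3.5−-1.5) = -1.8314
Δθ = wrap(-1.8314 − -1.3090) = -0.5224; ω₁ = Δθ/dt₁ = -0.2090
distance = √((-3.5−-1.5)² + (-4.5−3)²) = 7.7621; v₂ = distance/dt₂ = 3.8810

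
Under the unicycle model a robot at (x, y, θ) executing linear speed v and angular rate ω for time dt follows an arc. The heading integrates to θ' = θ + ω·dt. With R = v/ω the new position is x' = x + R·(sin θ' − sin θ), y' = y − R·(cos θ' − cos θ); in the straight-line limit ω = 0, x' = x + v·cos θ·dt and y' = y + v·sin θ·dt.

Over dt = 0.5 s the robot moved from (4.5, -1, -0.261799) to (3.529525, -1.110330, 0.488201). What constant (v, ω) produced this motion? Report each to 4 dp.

v = -2.0000, ω = 1.5000

Δθ = 0.488201 − -0.261799 = 0.750000
ω = Δθ/dt = 0.750000/0.5 = 1.5000
R = Δx/(sin θ' − sin θ) = -1.3333
v = R·ω = -1.3333·1.5000 = -2.0000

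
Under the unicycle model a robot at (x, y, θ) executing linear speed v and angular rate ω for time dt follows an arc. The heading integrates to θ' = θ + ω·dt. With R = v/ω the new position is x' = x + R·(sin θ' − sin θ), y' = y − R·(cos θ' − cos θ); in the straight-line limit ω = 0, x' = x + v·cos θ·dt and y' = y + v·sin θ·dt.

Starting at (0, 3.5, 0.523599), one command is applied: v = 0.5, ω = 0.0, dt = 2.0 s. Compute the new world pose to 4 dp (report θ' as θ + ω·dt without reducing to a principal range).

(0.8660, 4.0000, 0.5236)

θ' = 0.5236 + 0.0·2.0 = 0.5236
ω = 0 → straight: x' = 0 + 0.5·cos(0.5236)·2.0 = 0.8660
y' = 3.5 + 0.5·sin(0.5236)·2.0 = 4.0000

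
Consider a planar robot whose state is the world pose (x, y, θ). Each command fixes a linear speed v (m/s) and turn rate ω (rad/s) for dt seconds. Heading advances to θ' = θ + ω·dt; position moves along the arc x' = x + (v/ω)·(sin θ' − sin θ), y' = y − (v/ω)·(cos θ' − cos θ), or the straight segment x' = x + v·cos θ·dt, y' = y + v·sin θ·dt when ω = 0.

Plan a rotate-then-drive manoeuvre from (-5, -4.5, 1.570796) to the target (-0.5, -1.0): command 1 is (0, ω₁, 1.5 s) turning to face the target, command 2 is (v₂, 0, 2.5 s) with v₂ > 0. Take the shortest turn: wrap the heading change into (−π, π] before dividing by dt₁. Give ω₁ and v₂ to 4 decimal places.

ω₁ = -0.6065, v₂ = 2.2804

heading to target = atan2(-1−-4.5, -0.5−-5) = 0.6610
Δθ = wrap(0.6610 − 1.5708) = -0.9098; ω₁ = Δθ/dt₁ = -0.6065
distance = √((-0.5−-5)² + (-1−-4.5)²) = 5.7009; v₂ = distance/dt₂ = 2.2804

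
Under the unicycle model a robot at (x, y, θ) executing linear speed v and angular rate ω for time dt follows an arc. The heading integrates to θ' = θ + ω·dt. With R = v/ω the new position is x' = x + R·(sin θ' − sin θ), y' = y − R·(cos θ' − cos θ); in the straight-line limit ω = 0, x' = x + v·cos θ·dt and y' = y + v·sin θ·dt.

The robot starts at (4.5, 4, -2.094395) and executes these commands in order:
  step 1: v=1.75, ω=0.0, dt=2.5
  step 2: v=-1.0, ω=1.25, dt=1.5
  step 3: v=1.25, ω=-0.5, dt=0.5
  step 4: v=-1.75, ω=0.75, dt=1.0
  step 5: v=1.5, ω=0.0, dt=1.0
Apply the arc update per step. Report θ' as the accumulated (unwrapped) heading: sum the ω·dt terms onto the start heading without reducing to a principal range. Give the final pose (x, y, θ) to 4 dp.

step 1: θ'=-2.0944 (straight) → pose (2.3125, 0.2111, -2.0944)
step 2: θ'=-0.2194 (R=-0.8000) → pose (1.7938, 1.3920, -0.2194)
step 3: θ'=-0.4694 (R=-2.5000) → pose (2.3806, 1.1815, -0.4694)
step 4: θ'=0.2806 (R=-2.3333) → pose (0.6789, 1.3426, 0.2806)
step 5: θ'=0.2806 (straight) → pose (2.1202, 1.7580, 0.2806)

(2.1202, 1.7580, 0.2806)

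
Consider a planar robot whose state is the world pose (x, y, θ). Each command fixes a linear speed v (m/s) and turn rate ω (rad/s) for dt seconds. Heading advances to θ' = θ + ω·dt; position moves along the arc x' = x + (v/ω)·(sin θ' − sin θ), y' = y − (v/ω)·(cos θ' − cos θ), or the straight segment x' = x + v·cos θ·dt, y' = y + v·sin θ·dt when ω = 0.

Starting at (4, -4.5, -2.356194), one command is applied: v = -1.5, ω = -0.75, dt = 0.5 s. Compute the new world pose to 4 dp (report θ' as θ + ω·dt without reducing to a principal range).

(4.6163, -4.0803, -2.7312)

θ' = -2.3562 + -0.75·0.5 = -2.7312
R = v/ω = -1.5/-0.75 = 2.0000
x' = 4 + 2.0000·(sin -2.7312 − sin -2.3562) = 4.6163
y' = -4.5 − 2.0000·(cos -2.7312 − cos -2.3562) = -4.0803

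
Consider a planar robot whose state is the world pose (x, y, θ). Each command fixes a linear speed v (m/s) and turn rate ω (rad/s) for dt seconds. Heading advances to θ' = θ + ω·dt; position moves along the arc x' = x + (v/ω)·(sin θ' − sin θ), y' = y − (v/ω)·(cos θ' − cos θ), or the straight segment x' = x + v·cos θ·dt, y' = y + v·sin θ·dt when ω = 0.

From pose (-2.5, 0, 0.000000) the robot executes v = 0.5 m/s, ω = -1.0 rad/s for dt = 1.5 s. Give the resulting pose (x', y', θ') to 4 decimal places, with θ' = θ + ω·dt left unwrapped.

(-2.0013, -0.4646, -1.5000)

θ' = 0.0000 + -1.0·1.5 = -1.5000
R = v/ω = 0.5/-1.0 = -0.5000
x' = -2.5 + -0.5000·(sin -1.5000 − sin 0.0000) = -2.0013
y' = 0 − -0.5000·(cos -1.5000 − cos 0.0000) = -0.4646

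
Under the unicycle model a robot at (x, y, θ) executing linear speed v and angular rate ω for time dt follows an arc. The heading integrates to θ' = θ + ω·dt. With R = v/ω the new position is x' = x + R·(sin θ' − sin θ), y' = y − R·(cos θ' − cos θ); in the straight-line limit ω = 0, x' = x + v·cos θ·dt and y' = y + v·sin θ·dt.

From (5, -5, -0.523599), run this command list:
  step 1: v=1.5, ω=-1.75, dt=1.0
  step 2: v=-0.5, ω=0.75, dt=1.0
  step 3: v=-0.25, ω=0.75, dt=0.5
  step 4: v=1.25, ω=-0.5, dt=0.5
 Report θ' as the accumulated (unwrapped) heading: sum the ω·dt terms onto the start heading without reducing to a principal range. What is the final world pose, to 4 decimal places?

(5.5363, -6.3092, -1.3986)

step 1: θ'=-2.2736 (R=-0.8571) → pose (5.2255, -6.2963, -2.2736)
step 2: θ'=-1.5236 (R=-0.6667) → pose (5.3827, -5.8340, -1.5236)
step 3: θ'=-1.1486 (R=-0.3333) → pose (5.3538, -5.7131, -1.1486)
step 4: θ'=-1.3986 (R=-2.5000) → pose (5.5363, -6.3092, -1.3986)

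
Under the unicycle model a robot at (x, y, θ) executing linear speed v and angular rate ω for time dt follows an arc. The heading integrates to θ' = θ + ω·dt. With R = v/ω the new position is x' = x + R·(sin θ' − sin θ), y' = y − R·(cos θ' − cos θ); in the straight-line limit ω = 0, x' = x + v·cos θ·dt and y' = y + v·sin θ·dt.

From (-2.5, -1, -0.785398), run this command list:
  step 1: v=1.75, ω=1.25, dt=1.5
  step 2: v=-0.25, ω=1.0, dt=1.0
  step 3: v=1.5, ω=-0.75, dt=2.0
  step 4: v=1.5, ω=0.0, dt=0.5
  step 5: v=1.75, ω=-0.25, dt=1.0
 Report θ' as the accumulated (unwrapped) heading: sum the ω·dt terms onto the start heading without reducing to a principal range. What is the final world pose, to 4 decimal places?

(2.5440, 2.9554, 0.3396)

step 1: θ'=1.0896 (R=1.4000) → pose (-0.2690, -0.6580, 1.0896)
step 2: θ'=2.0896 (R=-0.2500) → pose (-0.2645, -0.8977, 2.0896)
step 3: θ'=0.5896 (R=-2.0000) → pose (0.3602, 1.7563, 0.5896)
step 4: θ'=0.5896 (straight) → pose (0.9836, 2.1733, 0.5896)
step 5: θ'=0.3396 (R=-7.0000) → pose (2.5440, 2.9554, 0.3396)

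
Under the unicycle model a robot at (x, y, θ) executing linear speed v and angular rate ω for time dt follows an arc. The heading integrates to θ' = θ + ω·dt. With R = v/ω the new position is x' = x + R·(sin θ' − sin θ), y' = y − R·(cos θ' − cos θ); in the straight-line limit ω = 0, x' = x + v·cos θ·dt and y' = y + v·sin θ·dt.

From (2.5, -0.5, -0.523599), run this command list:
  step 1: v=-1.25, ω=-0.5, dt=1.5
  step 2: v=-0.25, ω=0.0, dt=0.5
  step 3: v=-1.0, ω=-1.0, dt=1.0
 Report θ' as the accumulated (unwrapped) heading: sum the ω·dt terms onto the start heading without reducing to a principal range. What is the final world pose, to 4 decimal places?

(1.5161, 1.9917, -2.2736)

step 1: θ'=-1.2736 (R=2.5000) → pose (1.3596, 0.9330, -1.2736)
step 2: θ'=-1.2736 (straight) → pose (1.3230, 1.0525, -1.2736)
step 3: θ'=-2.2736 (R=1.0000) → pose (1.5161, 1.9917, -2.2736)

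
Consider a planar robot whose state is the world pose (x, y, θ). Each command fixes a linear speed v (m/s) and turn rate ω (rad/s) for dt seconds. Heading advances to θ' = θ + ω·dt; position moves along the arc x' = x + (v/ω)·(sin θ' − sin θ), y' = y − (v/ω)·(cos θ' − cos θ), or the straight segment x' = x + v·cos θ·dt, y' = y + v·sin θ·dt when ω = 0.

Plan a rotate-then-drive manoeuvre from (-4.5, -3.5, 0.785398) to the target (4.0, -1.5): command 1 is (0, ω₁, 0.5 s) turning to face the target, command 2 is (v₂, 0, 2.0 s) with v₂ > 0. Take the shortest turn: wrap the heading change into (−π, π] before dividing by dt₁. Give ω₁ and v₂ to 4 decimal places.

ω₁ = -1.1086, v₂ = 4.3661

heading to target = atan2(-1.5−-3.5, 4−-4.5) = 0.2311
Δθ = wrap(0.2311 − 0.7854) = -0.5543; ω₁ = Δθ/dt₁ = -1.1086
distance = √((4−-4.5)² + (-1.5−-3.5)²) = 8.7321; v₂ = distance/dt₂ = 4.3661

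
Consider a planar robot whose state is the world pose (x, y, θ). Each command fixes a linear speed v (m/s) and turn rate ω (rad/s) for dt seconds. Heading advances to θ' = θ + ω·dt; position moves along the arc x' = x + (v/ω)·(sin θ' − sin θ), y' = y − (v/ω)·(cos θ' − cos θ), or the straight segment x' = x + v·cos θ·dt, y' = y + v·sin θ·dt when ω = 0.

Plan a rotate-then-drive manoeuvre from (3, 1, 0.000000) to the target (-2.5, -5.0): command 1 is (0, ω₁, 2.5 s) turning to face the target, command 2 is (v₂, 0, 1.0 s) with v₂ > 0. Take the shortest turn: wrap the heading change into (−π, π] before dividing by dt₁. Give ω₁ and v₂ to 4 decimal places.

heading to target = atan2(-5−1, -2.5−3) = -2.3127
Δθ = wrap(-2.3127 − 0.0000) = -2.3127; ω₁ = Δθ/dt₁ = -0.9251
distance = √((-2.5−3)² + (-5−1)²) = 8.1394; v₂ = distance/dt₂ = 8.1394

ω₁ = -0.9251, v₂ = 8.1394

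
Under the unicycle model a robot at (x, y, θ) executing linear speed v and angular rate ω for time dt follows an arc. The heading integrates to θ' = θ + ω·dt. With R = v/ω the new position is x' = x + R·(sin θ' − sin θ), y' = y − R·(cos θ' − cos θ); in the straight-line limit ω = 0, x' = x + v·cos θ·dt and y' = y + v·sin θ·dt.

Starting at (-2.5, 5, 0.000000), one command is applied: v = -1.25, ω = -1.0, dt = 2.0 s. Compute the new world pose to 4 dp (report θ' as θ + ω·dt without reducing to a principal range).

θ' = 0.0000 + -1.0·2.0 = -2.0000
R = v/ω = -1.25/-1.0 = 1.2500
x' = -2.5 + 1.2500·(sin -2.0000 − sin 0.0000) = -3.6366
y' = 5 − 1.2500·(cos -2.0000 − cos 0.0000) = 6.7702

(-3.6366, 6.7702, -2.0000)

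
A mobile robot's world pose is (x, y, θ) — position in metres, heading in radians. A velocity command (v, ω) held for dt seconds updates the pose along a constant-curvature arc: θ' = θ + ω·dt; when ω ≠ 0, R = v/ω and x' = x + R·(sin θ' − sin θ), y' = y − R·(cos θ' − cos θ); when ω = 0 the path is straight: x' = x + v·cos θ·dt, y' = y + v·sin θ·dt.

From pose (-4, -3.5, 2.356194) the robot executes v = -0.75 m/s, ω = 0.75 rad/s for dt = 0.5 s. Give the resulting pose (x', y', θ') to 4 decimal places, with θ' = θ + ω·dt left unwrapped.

θ' = 2.3562 + 0.75·0.5 = 2.7312
R = v/ω = -0.75/0.75 = -1.0000
x' = -4 + -1.0000·(sin 2.7312 − sin 2.3562) = -3.6919
y' = -3.5 − -1.0000·(cos 2.7312 − cos 2.3562) = -3.7099

(-3.6919, -3.7099, 2.7312)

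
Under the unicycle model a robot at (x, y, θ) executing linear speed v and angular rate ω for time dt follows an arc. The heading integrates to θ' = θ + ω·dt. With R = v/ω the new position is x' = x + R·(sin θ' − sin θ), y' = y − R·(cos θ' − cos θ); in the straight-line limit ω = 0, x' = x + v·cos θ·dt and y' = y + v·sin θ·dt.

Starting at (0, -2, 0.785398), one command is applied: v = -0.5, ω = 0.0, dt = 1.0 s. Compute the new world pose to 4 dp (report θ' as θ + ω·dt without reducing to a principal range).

θ' = 0.7854 + 0.0·1.0 = 0.7854
ω = 0 → straight: x' = 0 + -0.5·cos(0.7854)·1.0 = -0.3536
y' = -2 + -0.5·sin(0.7854)·1.0 = -2.3536

(-0.3536, -2.3536, 0.7854)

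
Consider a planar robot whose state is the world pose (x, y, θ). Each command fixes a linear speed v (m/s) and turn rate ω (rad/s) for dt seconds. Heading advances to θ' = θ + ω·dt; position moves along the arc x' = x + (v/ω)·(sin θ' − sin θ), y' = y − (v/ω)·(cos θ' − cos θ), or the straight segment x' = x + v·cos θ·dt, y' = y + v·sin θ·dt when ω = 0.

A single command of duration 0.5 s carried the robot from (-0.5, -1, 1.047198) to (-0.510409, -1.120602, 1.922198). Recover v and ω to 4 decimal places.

v = -0.2500, ω = 1.7500

Δθ = 1.922198 − 1.047198 = 0.875000
ω = Δθ/dt = 0.875000/0.5 = 1.7500
R = −Δy/(cos θ' − cos θ) = -0.1429
v = R·ω = -0.1429·1.7500 = -0.2500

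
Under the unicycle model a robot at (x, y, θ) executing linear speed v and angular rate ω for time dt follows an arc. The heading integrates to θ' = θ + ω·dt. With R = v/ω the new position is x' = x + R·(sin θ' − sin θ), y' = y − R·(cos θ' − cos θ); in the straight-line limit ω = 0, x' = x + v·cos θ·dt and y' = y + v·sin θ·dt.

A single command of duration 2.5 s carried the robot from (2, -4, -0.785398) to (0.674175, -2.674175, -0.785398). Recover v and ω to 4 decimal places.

v = -0.7500, ω = 0.0000

Δθ = -0.785398 − -0.785398 = 0.000000
ω = Δθ/dt = 0.000000/2.5 = 0.0000
ω = 0 → v = (Δx·cos θ + Δy·sin θ)/dt = -0.7500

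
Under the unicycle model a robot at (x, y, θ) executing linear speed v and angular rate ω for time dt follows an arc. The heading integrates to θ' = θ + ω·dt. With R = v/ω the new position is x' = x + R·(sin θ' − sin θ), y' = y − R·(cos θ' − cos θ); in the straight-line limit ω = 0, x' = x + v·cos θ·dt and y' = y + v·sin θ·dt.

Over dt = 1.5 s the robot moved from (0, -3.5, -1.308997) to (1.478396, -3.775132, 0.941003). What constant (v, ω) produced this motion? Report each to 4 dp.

v = 1.2500, ω = 1.5000

Δθ = 0.941003 − -1.308997 = 2.250000
ω = Δθ/dt = 2.250000/1.5 = 1.5000
R = Δx/(sin θ' − sin θ) = 0.8333
v = R·ω = 0.8333·1.5000 = 1.2500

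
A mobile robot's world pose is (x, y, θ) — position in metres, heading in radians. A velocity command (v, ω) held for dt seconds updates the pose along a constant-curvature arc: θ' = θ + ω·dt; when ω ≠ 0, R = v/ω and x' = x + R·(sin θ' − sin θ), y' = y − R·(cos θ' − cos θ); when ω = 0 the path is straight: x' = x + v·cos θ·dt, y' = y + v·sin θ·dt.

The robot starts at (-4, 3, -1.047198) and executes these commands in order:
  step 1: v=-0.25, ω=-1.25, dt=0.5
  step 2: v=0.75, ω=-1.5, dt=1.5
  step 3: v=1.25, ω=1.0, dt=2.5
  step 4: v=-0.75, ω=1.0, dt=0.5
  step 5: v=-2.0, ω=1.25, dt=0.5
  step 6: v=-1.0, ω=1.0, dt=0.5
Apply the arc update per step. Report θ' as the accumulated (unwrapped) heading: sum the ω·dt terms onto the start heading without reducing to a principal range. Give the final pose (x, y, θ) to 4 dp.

(-8.4358, 2.6711, 0.2028)

step 1: θ'=-1.6722 (R=0.2000) → pose (-4.0258, 3.1202, -1.6722)
step 2: θ'=-3.9222 (R=-0.5000) → pose (-4.8751, 2.8156, -3.9222)
step 3: θ'=-1.4222 (R=1.2500) → pose (-6.9909, 1.7424, -1.4222)
step 4: θ'=-0.9222 (R=-0.7500) → pose (-7.1350, 2.0845, -0.9222)
step 5: θ'=-0.2972 (R=-1.6000) → pose (-7.9415, 2.6478, -0.2972)
step 6: θ'=0.2028 (R=-1.0000) → pose (-8.4358, 2.6711, 0.2028)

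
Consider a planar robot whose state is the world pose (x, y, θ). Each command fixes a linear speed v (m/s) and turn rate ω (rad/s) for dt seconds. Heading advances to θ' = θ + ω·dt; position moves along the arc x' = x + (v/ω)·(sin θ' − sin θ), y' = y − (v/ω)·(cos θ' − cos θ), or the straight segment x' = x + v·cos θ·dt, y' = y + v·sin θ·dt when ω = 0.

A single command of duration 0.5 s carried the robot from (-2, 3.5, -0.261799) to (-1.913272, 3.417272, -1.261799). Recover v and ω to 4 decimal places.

v = 0.2500, ω = -2.0000

Δθ = -1.261799 − -0.261799 = -1.000000
ω = Δθ/dt = -1.000000/0.5 = -2.0000
R = Δx/(sin θ' − sin θ) = -0.1250
v = R·ω = -0.1250·-2.0000 = 0.2500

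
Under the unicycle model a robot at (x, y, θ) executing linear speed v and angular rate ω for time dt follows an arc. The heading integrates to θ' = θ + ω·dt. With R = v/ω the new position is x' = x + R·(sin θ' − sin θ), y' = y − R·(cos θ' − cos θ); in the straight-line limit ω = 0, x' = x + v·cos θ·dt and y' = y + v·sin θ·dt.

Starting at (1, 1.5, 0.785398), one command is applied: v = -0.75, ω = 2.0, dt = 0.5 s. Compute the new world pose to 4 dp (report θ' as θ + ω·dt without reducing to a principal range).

θ' = 0.7854 + 2.0·0.5 = 1.7854
R = v/ω = -0.75/2.0 = -0.3750
x' = 1 + -0.3750·(sin 1.7854 − sin 0.7854) = 0.8988
y' = 1.5 − -0.3750·(cos 1.7854 − cos 0.7854) = 1.1550

(0.8988, 1.1550, 1.7854)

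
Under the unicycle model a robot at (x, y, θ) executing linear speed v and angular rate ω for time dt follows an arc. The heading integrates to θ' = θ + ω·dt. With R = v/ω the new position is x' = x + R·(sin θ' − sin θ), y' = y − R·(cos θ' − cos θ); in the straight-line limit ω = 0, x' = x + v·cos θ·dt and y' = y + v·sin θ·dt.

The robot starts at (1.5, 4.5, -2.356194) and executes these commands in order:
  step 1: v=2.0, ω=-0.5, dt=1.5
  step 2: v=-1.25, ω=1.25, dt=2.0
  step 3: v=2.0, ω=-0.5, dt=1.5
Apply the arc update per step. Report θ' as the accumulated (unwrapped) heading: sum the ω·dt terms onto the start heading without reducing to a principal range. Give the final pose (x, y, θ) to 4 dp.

step 1: θ'=-3.1062 (R=-4.0000) → pose (-1.1869, 3.3309, -3.1062)
step 2: θ'=-0.6062 (R=-1.0000) → pose (-0.6525, 5.1521, -0.6062)
step 3: θ'=-1.3562 (R=-4.0000) → pose (0.9768, 2.7167, -1.3562)

(0.9768, 2.7167, -1.3562)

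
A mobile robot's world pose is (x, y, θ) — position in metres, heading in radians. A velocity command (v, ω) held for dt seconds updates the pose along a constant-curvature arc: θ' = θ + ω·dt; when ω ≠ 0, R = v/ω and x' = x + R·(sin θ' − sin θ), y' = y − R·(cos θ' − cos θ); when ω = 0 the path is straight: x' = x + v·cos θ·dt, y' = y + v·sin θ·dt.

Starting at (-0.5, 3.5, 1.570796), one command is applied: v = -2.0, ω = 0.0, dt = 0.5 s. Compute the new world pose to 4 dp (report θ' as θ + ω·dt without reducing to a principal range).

θ' = 1.5708 + 0.0·0.5 = 1.5708
ω = 0 → straight: x' = -0.5 + -2.0·cos(1.5708)·0.5 = -0.5000
y' = 3.5 + -2.0·sin(1.5708)·0.5 = 2.5000

(-0.5000, 2.5000, 1.5708)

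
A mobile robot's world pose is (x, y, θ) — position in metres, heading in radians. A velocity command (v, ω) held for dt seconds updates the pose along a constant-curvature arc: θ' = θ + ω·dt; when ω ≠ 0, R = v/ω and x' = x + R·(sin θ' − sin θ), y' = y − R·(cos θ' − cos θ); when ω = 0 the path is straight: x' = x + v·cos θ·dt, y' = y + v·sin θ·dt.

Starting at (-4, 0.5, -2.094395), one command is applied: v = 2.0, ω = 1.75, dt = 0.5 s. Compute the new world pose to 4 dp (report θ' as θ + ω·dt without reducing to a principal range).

(-4.0833, -0.4648, -1.2194)

θ' = -2.0944 + 1.75·0.5 = -1.2194
R = v/ω = 2.0/1.75 = 1.1429
x' = -4 + 1.1429·(sin -1.2194 − sin -2.0944) = -4.0833
y' = 0.5 − 1.1429·(cos -1.2194 − cos -2.0944) = -0.4648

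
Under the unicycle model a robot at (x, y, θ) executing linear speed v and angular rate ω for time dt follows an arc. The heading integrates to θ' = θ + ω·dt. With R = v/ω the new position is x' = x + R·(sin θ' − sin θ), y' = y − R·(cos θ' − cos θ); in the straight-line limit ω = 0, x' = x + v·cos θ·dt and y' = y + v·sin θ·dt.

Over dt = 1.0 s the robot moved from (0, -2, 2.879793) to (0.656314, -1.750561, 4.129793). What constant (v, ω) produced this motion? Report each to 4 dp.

Δθ = 4.129793 − 2.879793 = 1.250000
ω = Δθ/dt = 1.250000/1.0 = 1.2500
R = Δx/(sin θ' − sin θ) = -0.6000
v = R·ω = -0.6000·1.2500 = -0.7500

v = -0.7500, ω = 1.2500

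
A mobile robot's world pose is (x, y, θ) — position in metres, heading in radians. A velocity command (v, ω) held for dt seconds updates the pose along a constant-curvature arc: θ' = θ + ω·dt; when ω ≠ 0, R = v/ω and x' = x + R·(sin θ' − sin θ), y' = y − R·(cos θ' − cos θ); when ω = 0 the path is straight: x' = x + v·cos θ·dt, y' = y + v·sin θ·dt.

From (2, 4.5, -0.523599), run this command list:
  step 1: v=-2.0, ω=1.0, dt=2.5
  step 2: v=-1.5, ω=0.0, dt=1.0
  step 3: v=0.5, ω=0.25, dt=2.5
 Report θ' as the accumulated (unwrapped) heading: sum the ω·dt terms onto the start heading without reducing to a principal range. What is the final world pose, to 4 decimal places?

(-1.0550, 1.5266, 2.6014)

step 1: θ'=1.9764 (R=-2.0000) → pose (-0.8377, 1.9788, 1.9764)
step 2: θ'=1.9764 (straight) → pose (-0.2459, 0.6005, 1.9764)
step 3: θ'=2.6014 (R=2.0000) → pose (-1.0550, 1.5266, 2.6014)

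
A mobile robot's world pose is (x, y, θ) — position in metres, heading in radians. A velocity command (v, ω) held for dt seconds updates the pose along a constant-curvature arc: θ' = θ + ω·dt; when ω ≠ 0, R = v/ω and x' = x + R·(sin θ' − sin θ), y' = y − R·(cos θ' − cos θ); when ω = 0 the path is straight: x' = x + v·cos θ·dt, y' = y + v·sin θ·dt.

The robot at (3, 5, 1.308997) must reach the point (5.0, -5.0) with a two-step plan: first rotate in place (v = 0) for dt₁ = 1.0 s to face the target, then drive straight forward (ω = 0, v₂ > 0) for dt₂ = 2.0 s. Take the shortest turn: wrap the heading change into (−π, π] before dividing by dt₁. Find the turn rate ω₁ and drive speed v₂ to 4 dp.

ω₁ = -2.6824, v₂ = 5.0990

heading to target = atan2(-5−5, 5−3) = -1.3734
Δθ = wrap(-1.3734 − 1.3090) = -2.6824; ω₁ = Δθ/dt₁ = -2.6824
distance = √((5−3)² + (-5−5)²) = 10.1980; v₂ = distance/dt₂ = 5.0990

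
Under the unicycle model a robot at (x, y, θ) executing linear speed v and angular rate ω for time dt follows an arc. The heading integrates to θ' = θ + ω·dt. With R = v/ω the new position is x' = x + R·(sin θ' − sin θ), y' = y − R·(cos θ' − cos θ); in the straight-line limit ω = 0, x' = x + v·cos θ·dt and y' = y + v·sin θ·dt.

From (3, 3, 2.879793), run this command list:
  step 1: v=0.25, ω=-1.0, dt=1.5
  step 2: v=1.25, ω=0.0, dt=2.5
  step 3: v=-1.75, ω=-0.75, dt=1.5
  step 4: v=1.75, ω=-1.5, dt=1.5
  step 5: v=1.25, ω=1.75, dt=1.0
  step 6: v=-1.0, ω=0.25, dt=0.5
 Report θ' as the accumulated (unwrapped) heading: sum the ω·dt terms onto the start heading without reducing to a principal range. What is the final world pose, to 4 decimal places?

step 1: θ'=1.3798 (R=-0.2500) → pose (2.8193, 3.2889, 1.3798)
step 2: θ'=1.3798 (straight) → pose (3.4125, 6.3571, 1.3798)
step 3: θ'=0.2548 (R=2.3333) → pose (1.7097, 4.5421, 0.2548)
step 4: θ'=-1.9952 (R=-1.1667) → pose (3.0669, 2.9327, -1.9952)
step 5: θ'=-0.2452 (R=0.7143) → pose (3.5445, 1.9456, -0.2452)
step 6: θ'=-0.1202 (R=-4.0000) → pose (3.0531, 2.0364, -0.1202)

(3.0531, 2.0364, -0.1202)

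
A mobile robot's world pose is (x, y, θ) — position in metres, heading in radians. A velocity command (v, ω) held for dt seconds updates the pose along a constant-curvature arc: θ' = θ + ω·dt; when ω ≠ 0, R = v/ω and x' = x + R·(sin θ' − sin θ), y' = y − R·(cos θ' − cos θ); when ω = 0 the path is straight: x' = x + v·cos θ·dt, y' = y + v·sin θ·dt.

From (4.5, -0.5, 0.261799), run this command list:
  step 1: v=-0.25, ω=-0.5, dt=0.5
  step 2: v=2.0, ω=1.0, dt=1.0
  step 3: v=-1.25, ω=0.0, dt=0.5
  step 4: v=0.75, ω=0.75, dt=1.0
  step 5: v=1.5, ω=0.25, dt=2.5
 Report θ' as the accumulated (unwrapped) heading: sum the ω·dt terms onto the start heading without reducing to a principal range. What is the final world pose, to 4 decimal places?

step 1: θ'=0.0118 (R=0.5000) → pose (4.3765, -0.5170, 0.0118)
step 2: θ'=1.0118 (R=2.0000) → pose (6.0485, 0.4222, 1.0118)
step 3: θ'=1.0118 (straight) → pose (5.7170, -0.1077, 1.0118)
step 4: θ'=1.7618 (R=1.0000) → pose (5.8510, 0.6125, 1.7618)
step 5: θ'=2.3868 (R=6.0000) → pose (4.0710, 3.8439, 2.3868)

(4.0710, 3.8439, 2.3868)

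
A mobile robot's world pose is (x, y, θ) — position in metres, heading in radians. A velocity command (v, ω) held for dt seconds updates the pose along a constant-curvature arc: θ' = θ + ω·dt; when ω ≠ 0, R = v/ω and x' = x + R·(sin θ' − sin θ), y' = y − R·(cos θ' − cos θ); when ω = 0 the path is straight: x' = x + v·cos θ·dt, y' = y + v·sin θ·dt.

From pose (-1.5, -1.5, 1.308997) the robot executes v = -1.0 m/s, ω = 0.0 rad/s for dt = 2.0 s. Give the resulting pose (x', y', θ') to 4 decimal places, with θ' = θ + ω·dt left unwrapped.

θ' = 1.3090 + 0.0·2.0 = 1.3090
ω = 0 → straight: x' = -1.5 + -1.0·cos(1.3090)·2.0 = -2.0176
y' = -1.5 + -1.0·sin(1.3090)·2.0 = -3.4319

(-2.0176, -3.4319, 1.3090)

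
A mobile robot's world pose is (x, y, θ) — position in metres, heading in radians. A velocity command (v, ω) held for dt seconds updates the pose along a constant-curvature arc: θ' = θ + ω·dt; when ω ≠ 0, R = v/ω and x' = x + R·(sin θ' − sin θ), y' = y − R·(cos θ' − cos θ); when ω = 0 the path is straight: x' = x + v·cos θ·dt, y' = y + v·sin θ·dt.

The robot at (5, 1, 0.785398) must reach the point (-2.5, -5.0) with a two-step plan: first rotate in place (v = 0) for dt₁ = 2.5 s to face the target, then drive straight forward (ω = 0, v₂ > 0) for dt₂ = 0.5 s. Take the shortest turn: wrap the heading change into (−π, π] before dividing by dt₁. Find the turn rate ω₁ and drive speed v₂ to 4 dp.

heading to target = atan2(-5−1, -2.5−5) = -2.4669
Δθ = wrap(-2.4669 − 0.7854) = 3.0309; ω₁ = Δθ/dt₁ = 1.2124
distance = √((-2.5−5)² + (-5−1)²) = 9.6047; v₂ = distance/dt₂ = 19.2094

ω₁ = 1.2124, v₂ = 19.2094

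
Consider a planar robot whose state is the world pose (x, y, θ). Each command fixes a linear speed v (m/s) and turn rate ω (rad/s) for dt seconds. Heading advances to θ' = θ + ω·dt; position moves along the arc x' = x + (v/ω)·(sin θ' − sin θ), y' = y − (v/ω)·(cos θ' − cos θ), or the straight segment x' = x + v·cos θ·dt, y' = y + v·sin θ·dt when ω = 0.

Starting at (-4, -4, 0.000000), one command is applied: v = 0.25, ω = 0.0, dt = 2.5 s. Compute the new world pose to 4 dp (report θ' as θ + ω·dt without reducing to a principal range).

θ' = 0.0000 + 0.0·2.5 = 0.0000
ω = 0 → straight: x' = -4 + 0.25·cos(0.0000)·2.5 = -3.3750
y' = -4 + 0.25·sin(0.0000)·2.5 = -4.0000

(-3.3750, -4.0000, 0.0000)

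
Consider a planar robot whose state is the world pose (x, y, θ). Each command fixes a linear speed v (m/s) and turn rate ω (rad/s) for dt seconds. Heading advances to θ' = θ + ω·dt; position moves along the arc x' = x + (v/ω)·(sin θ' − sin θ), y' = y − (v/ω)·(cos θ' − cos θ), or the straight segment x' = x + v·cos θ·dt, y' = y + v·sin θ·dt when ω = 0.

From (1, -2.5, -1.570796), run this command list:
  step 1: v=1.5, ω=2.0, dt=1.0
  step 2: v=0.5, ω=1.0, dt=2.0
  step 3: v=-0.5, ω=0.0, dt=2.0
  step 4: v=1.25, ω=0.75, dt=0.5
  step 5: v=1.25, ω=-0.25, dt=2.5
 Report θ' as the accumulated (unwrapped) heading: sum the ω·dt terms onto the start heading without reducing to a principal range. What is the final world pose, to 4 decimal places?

step 1: θ'=0.4292 (R=0.7500) → pose (2.0621, -3.1820, 0.4292)
step 2: θ'=2.4292 (R=0.5000) → pose (2.1809, -2.3489, 2.4292)
step 3: θ'=2.4292 (straight) → pose (2.9377, -3.0026, 2.4292)
step 4: θ'=2.8042 (R=1.6667) → pose (2.4000, -2.6912, 2.8042)
step 5: θ'=2.1792 (R=-5.0000) → pose (-0.0477, -0.8309, 2.1792)

(-0.0477, -0.8309, 2.1792)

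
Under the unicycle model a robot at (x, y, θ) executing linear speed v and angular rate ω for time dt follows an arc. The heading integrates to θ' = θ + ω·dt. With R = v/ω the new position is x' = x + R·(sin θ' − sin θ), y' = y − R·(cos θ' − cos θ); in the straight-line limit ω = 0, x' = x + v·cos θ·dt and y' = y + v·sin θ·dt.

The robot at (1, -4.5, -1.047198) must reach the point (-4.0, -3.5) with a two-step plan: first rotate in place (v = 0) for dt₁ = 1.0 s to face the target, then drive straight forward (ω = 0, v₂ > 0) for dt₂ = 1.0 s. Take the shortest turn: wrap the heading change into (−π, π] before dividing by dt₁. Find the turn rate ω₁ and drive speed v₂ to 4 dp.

ω₁ = -2.2918, v₂ = 5.0990

heading to target = atan2(-3.5−-4.5, -4−1) = 2.9442
Δθ = wrap(2.9442 − -1.0472) = -2.2918; ω₁ = Δθ/dt₁ = -2.2918
distance = √((-4−1)² + (-3.5−-4.5)²) = 5.0990; v₂ = distance/dt₂ = 5.0990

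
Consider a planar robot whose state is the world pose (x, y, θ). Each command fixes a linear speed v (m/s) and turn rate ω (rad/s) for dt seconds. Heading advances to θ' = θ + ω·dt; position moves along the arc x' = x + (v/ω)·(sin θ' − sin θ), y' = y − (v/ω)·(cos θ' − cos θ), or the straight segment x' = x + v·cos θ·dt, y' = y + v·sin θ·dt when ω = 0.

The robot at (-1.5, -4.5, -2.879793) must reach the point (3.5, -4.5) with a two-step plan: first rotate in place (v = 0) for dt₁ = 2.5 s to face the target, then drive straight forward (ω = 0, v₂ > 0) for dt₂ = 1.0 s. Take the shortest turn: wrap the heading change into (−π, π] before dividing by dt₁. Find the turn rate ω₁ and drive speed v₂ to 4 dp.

heading to target = atan2(-4.5−-4.5, 3.5−-1.5) = 0.0000
Δθ = wrap(0.0000 − -2.8798) = 2.8798; ω₁ = Δθ/dt₁ = 1.1519
distance = √((3.5−-1.5)² + (-4.5−-4.5)²) = 5.0000; v₂ = distance/dt₂ = 5.0000

ω₁ = 1.1519, v₂ = 5.0000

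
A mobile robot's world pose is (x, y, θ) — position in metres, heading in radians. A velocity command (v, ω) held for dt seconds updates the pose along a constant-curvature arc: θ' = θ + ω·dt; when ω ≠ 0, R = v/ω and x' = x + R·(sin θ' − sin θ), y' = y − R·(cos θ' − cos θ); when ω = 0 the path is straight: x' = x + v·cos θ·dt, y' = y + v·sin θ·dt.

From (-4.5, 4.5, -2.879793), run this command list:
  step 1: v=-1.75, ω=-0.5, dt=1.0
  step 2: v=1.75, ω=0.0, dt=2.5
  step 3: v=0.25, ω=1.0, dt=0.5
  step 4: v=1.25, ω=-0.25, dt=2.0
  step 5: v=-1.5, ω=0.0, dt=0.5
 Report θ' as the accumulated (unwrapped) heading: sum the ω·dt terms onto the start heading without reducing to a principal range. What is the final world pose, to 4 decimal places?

(-8.8885, 5.3451, -3.3798)

step 1: θ'=-3.3798 (R=3.5000) → pose (-2.7683, 4.5204, -3.3798)
step 2: θ'=-3.3798 (straight) → pose (-7.0198, 5.5527, -3.3798)
step 3: θ'=-2.8798 (R=0.2500) → pose (-7.1435, 5.5513, -2.8798)
step 4: θ'=-3.3798 (R=-5.0000) → pose (-9.6173, 5.5221, -3.3798)
step 5: θ'=-3.3798 (straight) → pose (-8.8885, 5.3451, -3.3798)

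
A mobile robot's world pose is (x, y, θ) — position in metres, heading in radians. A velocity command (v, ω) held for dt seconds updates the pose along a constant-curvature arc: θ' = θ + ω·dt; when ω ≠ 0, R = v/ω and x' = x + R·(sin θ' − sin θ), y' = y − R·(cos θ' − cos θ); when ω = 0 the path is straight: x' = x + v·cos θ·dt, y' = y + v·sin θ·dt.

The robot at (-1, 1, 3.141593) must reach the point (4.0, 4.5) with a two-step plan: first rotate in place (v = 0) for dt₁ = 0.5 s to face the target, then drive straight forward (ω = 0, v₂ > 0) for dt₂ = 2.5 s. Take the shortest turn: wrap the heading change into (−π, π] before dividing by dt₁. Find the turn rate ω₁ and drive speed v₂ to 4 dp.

heading to target = atan2(4.5−1, 4−-1) = 0.6107
Δθ = wrap(0.6107 − 3.1416) = -2.5309; ω₁ = Δθ/dt₁ = -5.0617
distance = √((4−-1)² + (4.5−1)²) = 6.1033; v₂ = distance/dt₂ = 2.4413

ω₁ = -5.0617, v₂ = 2.4413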